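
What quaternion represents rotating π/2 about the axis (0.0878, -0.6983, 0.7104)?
0.7071 + 0.0621i - 0.4938j + 0.5023k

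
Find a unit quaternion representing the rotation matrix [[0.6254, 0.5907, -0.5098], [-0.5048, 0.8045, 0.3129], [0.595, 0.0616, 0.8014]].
0.8988 - 0.0699i - 0.3073j - 0.3047k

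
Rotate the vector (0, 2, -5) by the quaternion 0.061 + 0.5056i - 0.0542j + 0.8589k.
(-4.629, -1.199, -2.477)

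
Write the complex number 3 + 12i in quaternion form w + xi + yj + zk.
3 + 12i + 0j + 0k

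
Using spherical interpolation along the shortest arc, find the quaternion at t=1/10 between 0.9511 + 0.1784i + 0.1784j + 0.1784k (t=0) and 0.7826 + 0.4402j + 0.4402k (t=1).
0.9424 + 0.1616i + 0.2071j + 0.2071k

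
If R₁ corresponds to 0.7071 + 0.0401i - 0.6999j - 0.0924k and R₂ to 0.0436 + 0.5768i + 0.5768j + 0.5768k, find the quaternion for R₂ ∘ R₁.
0.4647 + 0.76i + 0.4538j - 0.023k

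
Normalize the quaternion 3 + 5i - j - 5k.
0.3873 + 0.6455i - 0.1291j - 0.6455k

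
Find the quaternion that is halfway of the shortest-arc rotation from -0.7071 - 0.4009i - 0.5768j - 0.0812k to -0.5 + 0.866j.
-0.1368 - 0.2648i - 0.953j - 0.0536k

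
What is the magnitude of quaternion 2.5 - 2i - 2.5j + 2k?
4.528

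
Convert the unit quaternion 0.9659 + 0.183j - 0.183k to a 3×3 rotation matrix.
[[0.866, 0.3535, 0.3535], [-0.3535, 0.933, -0.067], [-0.3535, -0.067, 0.933]]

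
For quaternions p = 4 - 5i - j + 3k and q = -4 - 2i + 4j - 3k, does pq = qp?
No: pq = -13 + 3i - j - 46k ≠ -13 + 21i + 41j - 2k = qp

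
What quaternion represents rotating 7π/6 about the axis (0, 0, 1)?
-0.2588 + 0.9659k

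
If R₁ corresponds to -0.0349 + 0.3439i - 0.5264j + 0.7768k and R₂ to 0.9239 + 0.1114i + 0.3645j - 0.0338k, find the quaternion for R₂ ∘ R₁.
0.1476 + 0.5792i - 0.5972j + 0.5349k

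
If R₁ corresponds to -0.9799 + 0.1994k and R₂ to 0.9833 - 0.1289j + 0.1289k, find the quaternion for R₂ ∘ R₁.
-0.9892 - 0.0257i + 0.1263j + 0.0698k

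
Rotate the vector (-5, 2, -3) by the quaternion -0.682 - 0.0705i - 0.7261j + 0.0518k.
(-2.304, 2.325, 5.224)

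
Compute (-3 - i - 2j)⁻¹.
-0.2143 + 0.0714i + 0.1429j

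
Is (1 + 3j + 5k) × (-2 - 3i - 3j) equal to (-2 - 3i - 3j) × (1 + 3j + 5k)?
No: pq = 7 + 12i - 24j - k ≠ 7 - 18i + 6j - 19k = qp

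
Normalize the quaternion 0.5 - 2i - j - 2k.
0.1644 - 0.6576i - 0.3288j - 0.6576k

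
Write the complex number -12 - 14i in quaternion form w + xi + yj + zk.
-12 - 14i + 0j + 0k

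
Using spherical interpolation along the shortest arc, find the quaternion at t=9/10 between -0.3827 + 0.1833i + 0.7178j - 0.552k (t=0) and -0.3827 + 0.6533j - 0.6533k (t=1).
-0.3835 + 0.0185i + 0.6612j - 0.6445k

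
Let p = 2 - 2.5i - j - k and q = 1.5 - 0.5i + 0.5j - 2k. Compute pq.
0.25 - 2.25i - 5j - 7.25k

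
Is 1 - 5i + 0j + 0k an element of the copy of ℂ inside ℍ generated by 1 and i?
Yes. The quaternion 1 - 5i has j- and k-coefficients y = z = 0, so it lies in the complex subalgebra spanned by 1 and i.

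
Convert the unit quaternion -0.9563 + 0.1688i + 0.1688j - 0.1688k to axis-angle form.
axis = (√3/3, √3/3, -√3/3), θ = 326°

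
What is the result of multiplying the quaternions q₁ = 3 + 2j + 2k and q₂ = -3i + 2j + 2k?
-8 - 9i + 12k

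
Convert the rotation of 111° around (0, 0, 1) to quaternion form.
0.5664 + 0.8241k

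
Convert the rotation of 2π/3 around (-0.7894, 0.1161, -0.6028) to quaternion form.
0.5 - 0.6836i + 0.1005j - 0.522k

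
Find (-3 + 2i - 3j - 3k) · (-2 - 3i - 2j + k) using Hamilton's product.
9 - 4i + 19j - 10k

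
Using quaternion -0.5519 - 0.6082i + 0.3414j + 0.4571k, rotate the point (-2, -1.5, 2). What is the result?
(-2.698, 1.358, -1.063)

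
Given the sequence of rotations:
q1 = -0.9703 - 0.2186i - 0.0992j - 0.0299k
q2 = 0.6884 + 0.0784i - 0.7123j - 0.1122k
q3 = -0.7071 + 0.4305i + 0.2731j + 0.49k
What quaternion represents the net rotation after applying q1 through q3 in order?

q2 · q1 = -0.7248 - 0.2164i + 0.6497j - 0.0752k
q3 · q2 · q1 = 0.4651 - 0.4979i - 0.731j + 0.0368k
0.4651 - 0.4979i - 0.731j + 0.0368k


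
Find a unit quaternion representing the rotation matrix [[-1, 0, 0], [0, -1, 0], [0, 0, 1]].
k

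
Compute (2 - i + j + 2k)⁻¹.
0.2 + 0.1i - 0.1j - 0.2k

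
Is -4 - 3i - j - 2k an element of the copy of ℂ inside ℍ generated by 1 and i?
No. The quaternion -4 - 3i - j - 2k has j-coefficient y = -1 and k-coefficient z = -2, not both zero, so it does not lie in the complex subalgebra spanned by 1 and i.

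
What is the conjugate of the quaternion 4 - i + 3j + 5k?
4 + i - 3j - 5k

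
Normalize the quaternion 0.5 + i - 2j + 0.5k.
0.2132 + 0.4264i - 0.8528j + 0.2132k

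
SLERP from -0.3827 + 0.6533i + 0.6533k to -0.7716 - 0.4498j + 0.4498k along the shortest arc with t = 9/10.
-0.7598 + 0.076i - 0.417j + 0.493k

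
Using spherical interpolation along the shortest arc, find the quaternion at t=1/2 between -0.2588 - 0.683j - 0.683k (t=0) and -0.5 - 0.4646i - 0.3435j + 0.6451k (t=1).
0.1644 + 0.3166i - 0.2314j - 0.9051k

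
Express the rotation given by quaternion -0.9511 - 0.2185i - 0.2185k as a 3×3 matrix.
[[0.9045, -0.4156, 0.0955], [0.4156, 0.809, -0.4156], [0.0955, 0.4156, 0.9045]]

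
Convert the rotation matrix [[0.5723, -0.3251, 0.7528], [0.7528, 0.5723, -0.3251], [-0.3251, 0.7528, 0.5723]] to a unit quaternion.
0.8242 + 0.327i + 0.327j + 0.327k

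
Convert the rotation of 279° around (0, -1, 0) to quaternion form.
-0.7604 - 0.6494j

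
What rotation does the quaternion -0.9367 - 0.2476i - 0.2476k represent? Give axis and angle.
axis = (-√2/2, 0, -√2/2), θ = 319°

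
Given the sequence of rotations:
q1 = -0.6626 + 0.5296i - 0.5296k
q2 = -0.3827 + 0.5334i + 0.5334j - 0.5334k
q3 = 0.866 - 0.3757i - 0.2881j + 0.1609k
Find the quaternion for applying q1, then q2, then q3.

q2 · q1 = -0.3114 - 0.8386i - 0.3534j + 0.2736k
q3 · q2 · q1 = -0.7306 - 0.6312i - 0.2485j + 0.078k
-0.7306 - 0.6312i - 0.2485j + 0.078k


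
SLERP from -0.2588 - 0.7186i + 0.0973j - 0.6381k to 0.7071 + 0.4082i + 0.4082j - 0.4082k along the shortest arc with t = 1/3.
-0.5325 - 0.7706i - 0.1066j - 0.3335k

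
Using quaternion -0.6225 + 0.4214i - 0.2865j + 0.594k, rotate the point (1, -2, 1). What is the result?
(-0.009, -0.675, 2.355)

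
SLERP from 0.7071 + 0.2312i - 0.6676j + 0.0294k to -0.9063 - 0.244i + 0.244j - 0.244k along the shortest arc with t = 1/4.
0.7776 + 0.2406i - 0.5745j + 0.0862k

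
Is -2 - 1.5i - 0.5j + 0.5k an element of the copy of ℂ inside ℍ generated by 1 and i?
No. The quaternion -2 - 1.5i - 0.5j + 0.5k has j-coefficient y = -0.5 and k-coefficient z = 0.5, not both zero, so it does not lie in the complex subalgebra spanned by 1 and i.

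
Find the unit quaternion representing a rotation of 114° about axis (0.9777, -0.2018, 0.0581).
0.5446 + 0.82i - 0.1692j + 0.0487k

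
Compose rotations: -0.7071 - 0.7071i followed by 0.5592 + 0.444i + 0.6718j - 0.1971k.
-0.0815 - 0.7094i - 0.3357j + 0.6144k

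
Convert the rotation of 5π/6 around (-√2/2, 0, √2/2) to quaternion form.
0.2588 - 0.683i + 0.683k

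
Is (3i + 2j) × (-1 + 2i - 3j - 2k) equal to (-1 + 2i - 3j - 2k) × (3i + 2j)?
No: pq = -7i + 4j - 13k ≠ i - 8j + 13k = qp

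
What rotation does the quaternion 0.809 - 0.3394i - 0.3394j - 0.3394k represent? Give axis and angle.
axis = (-√3/3, -√3/3, -√3/3), θ = 72°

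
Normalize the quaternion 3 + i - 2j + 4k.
0.5477 + 0.1826i - 0.3651j + 0.7303k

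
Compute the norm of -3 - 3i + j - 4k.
√35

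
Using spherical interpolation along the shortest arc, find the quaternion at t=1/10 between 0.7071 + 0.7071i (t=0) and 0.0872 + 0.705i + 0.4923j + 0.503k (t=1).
0.6674 + 0.7401i + 0.0579j + 0.0592k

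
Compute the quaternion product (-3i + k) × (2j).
-2i - 6k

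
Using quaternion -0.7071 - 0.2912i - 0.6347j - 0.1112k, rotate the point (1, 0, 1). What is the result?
(1.132, 0.256, -0.808)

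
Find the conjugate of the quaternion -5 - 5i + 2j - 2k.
-5 + 5i - 2j + 2k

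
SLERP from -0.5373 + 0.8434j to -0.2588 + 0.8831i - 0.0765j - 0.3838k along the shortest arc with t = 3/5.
-0.5065 + 0.6924i + 0.4165j - 0.3009k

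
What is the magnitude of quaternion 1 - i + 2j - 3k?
√15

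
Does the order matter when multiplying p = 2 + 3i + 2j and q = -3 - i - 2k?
Yes: pq = -3 - 15i - 2k ≠ -3 - 7i - 12j - 6k = qp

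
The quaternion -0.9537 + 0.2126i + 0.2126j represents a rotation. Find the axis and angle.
axis = (√2/2, √2/2, 0), θ = 325°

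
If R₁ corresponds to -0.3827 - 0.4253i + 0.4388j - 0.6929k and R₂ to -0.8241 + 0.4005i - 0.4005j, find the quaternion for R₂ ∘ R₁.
0.6615 + 0.4747i + 0.0692j + 0.5764k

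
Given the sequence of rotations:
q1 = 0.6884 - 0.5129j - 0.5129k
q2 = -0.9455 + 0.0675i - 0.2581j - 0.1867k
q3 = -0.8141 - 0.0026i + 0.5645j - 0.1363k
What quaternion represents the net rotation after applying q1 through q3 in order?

q2 · q1 = -0.879 + 0.0831i + 0.3419j + 0.3218k
q3 · q2 · q1 = 0.5667 + 0.1629i - 0.785j - 0.19k
0.5667 + 0.1629i - 0.785j - 0.19k


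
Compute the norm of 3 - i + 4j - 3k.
√35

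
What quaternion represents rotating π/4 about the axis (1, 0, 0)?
0.9239 + 0.3827i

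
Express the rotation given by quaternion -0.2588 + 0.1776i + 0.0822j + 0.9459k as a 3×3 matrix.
[[-0.803, 0.5188, 0.2934], [-0.4604, -0.8525, 0.2474], [0.3785, 0.0636, 0.9234]]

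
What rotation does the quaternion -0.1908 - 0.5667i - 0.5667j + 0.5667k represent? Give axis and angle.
axis = (-√3/3, -√3/3, √3/3), θ = 202°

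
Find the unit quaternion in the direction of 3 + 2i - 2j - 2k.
0.6547 + 0.4364i - 0.4364j - 0.4364k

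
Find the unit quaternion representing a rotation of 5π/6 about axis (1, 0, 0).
0.2588 + 0.9659i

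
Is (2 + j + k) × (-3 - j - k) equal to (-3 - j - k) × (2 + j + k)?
Yes: pq = qp = -4 - 5j - 5k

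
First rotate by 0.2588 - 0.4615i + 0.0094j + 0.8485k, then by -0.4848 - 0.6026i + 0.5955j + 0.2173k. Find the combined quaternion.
-0.5935 + 0.571i + 0.5606j - 0.086k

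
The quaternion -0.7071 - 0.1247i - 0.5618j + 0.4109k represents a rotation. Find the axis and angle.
axis = (-0.1764, -0.7945, 0.5811), θ = 3π/2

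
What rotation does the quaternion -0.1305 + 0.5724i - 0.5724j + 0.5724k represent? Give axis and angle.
axis = (√3/3, -√3/3, √3/3), θ = 195°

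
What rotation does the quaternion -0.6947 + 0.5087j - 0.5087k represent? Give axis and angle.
axis = (0, √2/2, -√2/2), θ = 268°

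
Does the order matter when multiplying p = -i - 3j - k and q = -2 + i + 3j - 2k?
Yes: pq = 8 + 11i + 3j + 2k ≠ 8 - 7i + 9j + 2k = qp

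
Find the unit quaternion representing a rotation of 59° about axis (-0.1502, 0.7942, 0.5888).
0.8704 - 0.074i + 0.3911j + 0.2899k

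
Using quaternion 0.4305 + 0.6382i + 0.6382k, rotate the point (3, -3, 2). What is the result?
(3.834, 2.437, 1.166)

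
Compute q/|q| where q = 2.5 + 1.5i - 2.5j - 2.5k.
0.5455 + 0.3273i - 0.5455j - 0.5455k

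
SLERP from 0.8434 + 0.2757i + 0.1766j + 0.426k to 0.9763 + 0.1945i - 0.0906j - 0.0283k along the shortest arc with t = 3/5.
0.9583 + 0.2359i + 0.0176j + 0.1605k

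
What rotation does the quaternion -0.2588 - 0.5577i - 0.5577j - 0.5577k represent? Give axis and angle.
axis = (-√3/3, -√3/3, -√3/3), θ = 7π/6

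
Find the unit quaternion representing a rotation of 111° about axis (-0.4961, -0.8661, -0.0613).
0.5664 - 0.4088i - 0.7138j - 0.0505k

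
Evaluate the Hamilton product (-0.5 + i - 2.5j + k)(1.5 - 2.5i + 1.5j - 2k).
7.5 + 6.25i - 5j - 2.25k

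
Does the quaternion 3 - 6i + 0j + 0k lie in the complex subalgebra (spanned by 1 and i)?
Yes. The quaternion 3 - 6i has j- and k-coefficients y = z = 0, so it lies in the complex subalgebra spanned by 1 and i.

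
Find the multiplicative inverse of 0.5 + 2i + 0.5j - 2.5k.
0.0465 - 0.186i - 0.0465j + 0.2326k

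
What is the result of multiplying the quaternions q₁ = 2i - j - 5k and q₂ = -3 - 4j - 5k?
-29 - 21i + 13j + 7k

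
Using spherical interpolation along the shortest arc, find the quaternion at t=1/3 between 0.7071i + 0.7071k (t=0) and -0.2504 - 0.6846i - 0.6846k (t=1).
0.0843 + 0.7046i + 0.7046k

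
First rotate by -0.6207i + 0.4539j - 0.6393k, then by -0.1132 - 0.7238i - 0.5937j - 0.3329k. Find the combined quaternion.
-0.3926 + 0.6009i - 0.3075j - 0.6247k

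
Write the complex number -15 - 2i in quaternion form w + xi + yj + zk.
-15 - 2i + 0j + 0k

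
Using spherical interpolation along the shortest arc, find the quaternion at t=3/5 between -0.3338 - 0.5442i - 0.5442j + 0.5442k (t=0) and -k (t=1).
-0.1543 - 0.2515i - 0.2515j + 0.9218k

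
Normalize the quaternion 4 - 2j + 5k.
0.5963 - 0.2981j + 0.7454k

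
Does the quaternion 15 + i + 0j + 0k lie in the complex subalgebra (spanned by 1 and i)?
Yes. The quaternion 15 + i has j- and k-coefficients y = z = 0, so it lies in the complex subalgebra spanned by 1 and i.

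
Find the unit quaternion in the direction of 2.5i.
i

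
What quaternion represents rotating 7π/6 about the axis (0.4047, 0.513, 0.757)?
-0.2588 + 0.3909i + 0.4955j + 0.7312k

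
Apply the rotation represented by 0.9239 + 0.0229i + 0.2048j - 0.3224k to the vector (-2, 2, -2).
(-0.934, 3.104, -1.223)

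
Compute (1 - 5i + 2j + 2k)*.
1 + 5i - 2j - 2k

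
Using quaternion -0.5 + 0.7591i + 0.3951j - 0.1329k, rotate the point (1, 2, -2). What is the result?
(2.78, -0.951, -0.606)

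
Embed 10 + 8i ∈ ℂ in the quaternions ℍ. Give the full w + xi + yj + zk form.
10 + 8i + 0j + 0k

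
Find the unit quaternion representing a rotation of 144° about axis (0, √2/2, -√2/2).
0.309 + 0.6725j - 0.6725k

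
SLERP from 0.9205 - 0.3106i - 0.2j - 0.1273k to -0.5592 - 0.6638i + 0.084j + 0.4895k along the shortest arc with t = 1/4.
0.9447 - 0.0515i - 0.1935j - 0.2599k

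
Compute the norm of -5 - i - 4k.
√42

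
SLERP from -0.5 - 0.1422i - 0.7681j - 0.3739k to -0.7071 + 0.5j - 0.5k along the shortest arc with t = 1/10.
-0.5847 - 0.1376i - 0.672j - 0.4332k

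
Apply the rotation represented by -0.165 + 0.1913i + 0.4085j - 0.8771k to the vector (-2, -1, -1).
(2.348, 0.374, 0.588)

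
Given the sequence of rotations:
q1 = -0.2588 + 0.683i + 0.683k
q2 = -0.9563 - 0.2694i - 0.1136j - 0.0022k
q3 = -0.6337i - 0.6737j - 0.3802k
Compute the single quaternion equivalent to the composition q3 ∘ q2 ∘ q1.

q2 · q1 = 0.433 - 0.661i + 0.2119j - 0.575k
q3 · q2 · q1 = -0.4947 + 0.1935i - 0.4048j - 0.7442k
-0.4947 + 0.1935i - 0.4048j - 0.7442k


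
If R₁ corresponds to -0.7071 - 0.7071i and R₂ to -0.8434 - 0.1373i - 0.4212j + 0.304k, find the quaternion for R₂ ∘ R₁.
0.4993 + 0.6935i + 0.0829j - 0.5128k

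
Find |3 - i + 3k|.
√19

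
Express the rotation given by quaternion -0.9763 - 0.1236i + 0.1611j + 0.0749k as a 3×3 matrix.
[[0.9369, 0.1064, -0.3331], [-0.1861, 0.9582, -0.2172], [0.296, 0.2655, 0.9175]]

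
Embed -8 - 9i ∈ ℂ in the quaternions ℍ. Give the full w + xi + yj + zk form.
-8 - 9i + 0j + 0k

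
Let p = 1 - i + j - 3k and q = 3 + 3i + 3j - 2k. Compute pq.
-3 + 7i - 5j - 17k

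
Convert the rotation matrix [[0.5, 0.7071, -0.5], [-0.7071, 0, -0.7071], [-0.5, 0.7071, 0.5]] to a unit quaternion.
0.7071 + 0.5i - 0.5k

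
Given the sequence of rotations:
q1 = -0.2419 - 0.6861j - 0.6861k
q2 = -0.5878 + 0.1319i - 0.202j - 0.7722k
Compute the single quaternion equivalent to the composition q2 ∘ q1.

q2 · q1 = -0.5262 - 0.4231i + 0.5426j + 0.4996k
-0.5262 - 0.4231i + 0.5426j + 0.4996k


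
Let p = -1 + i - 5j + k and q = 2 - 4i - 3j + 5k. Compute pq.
-18 - 16i - 16j - 26k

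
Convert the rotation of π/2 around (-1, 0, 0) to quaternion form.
0.7071 - 0.7071i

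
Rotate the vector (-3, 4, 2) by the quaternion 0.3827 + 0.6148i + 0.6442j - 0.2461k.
(4.156, -2.895, 1.829)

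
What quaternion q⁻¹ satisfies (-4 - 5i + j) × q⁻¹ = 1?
-0.0952 + 0.119i - 0.0238j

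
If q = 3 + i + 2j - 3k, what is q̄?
3 - i - 2j + 3k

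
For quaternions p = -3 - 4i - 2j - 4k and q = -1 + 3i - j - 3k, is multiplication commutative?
No: pq = 1 - 3i - 19j + 23k ≠ 1 - 7i + 29j + 3k = qp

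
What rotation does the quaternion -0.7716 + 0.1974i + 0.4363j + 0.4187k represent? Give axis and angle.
axis = (0.3103, 0.6859, 0.6582), θ = 281°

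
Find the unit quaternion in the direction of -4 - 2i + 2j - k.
-0.8 - 0.4i + 0.4j - 0.2k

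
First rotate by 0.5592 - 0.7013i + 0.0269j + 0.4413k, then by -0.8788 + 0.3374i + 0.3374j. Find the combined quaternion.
-0.2639 + 0.9539i + 0.0161j - 0.1421k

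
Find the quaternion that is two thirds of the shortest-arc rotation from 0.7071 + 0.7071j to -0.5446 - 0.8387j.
0.6018 + 0.7987j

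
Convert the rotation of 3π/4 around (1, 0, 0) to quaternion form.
0.3827 + 0.9239i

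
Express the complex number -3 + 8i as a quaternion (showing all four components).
-3 + 8i + 0j + 0k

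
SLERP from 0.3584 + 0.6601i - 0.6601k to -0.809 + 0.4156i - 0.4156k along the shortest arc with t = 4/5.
-0.6293 + 0.5495i - 0.5495k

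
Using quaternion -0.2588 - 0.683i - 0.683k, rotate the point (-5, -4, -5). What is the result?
(-3.586, 3.464, -6.414)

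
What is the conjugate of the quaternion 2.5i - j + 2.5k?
-2.5i + j - 2.5k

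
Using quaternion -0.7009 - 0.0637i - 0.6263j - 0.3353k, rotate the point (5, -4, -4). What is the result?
(-2.169, -1.642, -7.043)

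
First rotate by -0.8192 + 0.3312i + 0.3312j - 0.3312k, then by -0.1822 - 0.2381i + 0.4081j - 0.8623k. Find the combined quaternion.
-0.1926 + 0.2851i - 0.7591j + 0.5527k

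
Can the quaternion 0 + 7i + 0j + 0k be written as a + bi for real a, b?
Yes. The quaternion 7i has j- and k-coefficients y = z = 0, so it lies in the complex subalgebra spanned by 1 and i.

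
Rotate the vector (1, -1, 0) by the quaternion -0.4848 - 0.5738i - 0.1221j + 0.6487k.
(-0.641, 0.011, -1.261)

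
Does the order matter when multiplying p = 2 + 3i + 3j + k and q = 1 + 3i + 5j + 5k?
Yes: pq = -27 + 19i + j + 17k ≠ -27 - i + 25j + 5k = qp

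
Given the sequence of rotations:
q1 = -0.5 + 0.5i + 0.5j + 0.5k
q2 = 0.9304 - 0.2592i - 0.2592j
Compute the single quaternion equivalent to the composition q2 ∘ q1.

q2 · q1 = -0.206 + 0.4652i + 0.7244j + 0.4652k
-0.206 + 0.4652i + 0.7244j + 0.4652k


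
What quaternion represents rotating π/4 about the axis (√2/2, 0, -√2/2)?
0.9239 + 0.2706i - 0.2706k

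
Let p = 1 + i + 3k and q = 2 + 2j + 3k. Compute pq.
-7 - 4i - j + 11k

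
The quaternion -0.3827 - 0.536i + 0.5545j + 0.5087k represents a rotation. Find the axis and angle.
axis = (-0.5802, 0.6002, 0.5506), θ = 5π/4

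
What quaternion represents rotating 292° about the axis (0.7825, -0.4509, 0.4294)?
-0.829 + 0.4376i - 0.2521j + 0.2401k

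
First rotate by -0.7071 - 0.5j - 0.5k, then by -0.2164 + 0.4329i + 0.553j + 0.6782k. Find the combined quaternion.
0.7686 - 0.2435i - 0.0664j - 0.5878k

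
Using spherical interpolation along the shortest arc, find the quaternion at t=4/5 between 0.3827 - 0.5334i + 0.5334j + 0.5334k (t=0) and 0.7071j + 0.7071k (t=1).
0.0832 - 0.116i + 0.6999j + 0.6999k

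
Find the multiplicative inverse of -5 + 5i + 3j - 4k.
-0.0667 - 0.0667i - 0.04j + 0.0533k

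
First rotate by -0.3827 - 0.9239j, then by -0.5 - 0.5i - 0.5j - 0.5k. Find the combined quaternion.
-0.2706 - 0.2706i + 0.6533j + 0.6533k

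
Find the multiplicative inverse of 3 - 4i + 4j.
0.0732 + 0.0976i - 0.0976j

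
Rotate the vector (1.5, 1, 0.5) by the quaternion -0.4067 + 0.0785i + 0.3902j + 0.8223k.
(-0.349, -0.923, 1.589)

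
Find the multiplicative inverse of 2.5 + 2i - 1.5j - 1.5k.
0.1695 - 0.1356i + 0.1017j + 0.1017k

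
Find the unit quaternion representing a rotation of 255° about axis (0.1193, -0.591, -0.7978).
-0.6088 + 0.0946i - 0.4689j - 0.6329k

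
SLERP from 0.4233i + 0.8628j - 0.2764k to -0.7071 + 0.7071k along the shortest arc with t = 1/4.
0.2428 + 0.3702i + 0.7545j - 0.4845k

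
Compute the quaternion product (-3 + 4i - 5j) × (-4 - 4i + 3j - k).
43 + i + 15j - 5k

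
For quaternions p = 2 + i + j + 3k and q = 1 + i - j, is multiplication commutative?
No: pq = 2 + 6i + 2j + k ≠ 2 - 4j + 5k = qp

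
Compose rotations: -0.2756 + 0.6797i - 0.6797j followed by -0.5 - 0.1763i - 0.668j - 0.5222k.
-0.1964 - 0.6462i + 0.169j + 0.7178k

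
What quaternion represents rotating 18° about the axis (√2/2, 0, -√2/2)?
0.9877 + 0.1106i - 0.1106k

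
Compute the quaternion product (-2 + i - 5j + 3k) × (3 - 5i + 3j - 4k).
26 + 24i - 32j - 5k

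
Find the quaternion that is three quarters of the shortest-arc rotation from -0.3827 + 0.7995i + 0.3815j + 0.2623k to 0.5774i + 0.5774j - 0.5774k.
-0.113 + 0.7046i + 0.5812j - 0.3912k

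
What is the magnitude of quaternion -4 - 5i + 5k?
√66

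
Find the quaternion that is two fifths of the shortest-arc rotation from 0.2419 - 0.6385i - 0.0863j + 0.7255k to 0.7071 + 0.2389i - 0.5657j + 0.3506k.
0.5297 - 0.3373i - 0.3469j + 0.6967k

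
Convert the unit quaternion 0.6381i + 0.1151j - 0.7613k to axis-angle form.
axis = (0.6381, 0.1151, -0.7613), θ = π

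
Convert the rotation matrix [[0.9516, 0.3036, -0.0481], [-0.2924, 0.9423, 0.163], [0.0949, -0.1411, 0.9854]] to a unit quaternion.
0.9848 - 0.0772i - 0.0363j - 0.1513k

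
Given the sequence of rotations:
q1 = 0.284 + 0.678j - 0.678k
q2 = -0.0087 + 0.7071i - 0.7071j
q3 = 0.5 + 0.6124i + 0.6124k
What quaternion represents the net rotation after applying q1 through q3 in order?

q2 · q1 = 0.4769 + 0.6802i + 0.2727j + 0.4853k
q3 · q2 · q1 = -0.4753 + 0.4652i + 0.2557j + 0.7017k
-0.4753 + 0.4652i + 0.2557j + 0.7017k


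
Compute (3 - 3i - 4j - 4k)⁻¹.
0.06 + 0.06i + 0.08j + 0.08k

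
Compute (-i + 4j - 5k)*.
i - 4j + 5k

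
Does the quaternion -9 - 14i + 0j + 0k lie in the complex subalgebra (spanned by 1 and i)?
Yes. The quaternion -9 - 14i has j- and k-coefficients y = z = 0, so it lies in the complex subalgebra spanned by 1 and i.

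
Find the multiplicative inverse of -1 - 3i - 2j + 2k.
-0.0556 + 0.1667i + 0.1111j - 0.1111k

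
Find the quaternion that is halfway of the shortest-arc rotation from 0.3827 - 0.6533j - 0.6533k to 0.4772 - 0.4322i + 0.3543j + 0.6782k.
-0.0547 + 0.2502i - 0.5833j - 0.7708k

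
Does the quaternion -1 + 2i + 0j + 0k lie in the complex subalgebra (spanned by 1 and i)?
Yes. The quaternion -1 + 2i has j- and k-coefficients y = z = 0, so it lies in the complex subalgebra spanned by 1 and i.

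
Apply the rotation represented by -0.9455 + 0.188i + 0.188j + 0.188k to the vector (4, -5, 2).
(0.734, -4.58, 4.846)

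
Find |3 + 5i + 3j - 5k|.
√68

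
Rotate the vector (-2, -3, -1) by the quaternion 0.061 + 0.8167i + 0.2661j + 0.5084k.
(-2.664, 1.389, -2.231)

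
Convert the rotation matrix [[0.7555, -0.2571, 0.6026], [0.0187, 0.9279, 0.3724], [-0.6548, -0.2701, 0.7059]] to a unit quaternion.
0.9205 - 0.1745i + 0.3415j + 0.0749k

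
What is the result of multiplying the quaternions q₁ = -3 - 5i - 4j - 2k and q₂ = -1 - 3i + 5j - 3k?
2 + 36i - 20j - 26k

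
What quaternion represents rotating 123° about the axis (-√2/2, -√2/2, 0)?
0.4772 - 0.6214i - 0.6214j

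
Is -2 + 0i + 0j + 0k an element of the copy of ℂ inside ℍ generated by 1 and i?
Yes. The quaternion -2 has j- and k-coefficients y = z = 0, so it lies in the complex subalgebra spanned by 1 and i.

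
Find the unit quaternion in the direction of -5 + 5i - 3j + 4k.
-0.5774 + 0.5774i - 0.3464j + 0.4619k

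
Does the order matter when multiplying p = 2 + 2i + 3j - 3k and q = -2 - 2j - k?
Yes: pq = -1 - 13i - 8j ≠ -1 + 5i - 12j + 8k = qp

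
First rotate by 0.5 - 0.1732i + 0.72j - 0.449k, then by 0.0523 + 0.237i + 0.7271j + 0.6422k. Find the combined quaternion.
-0.168 - 0.6794i + 0.3964j + 0.5942k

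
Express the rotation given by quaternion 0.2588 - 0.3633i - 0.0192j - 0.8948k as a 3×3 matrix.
[[-0.6021, 0.4771, 0.6402], [-0.4492, -0.8653, 0.2224], [0.6601, -0.1537, 0.7353]]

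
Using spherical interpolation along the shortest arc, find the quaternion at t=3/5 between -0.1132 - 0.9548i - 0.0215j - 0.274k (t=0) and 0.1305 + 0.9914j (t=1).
-0.1692 - 0.5504i - 0.8022j - 0.1579k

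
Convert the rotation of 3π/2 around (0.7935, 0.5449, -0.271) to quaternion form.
-0.7071 + 0.5611i + 0.3853j - 0.1916k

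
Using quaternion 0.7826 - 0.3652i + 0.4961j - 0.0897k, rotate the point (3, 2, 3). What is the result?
(3.557, 1.374, -2.731)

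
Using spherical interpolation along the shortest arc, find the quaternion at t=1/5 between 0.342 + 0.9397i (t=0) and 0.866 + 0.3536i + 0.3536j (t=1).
0.485 + 0.8708i + 0.0806j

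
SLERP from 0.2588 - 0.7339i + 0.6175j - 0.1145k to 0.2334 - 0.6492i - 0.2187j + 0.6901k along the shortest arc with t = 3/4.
0.2815 - 0.7874i + 0.0139j + 0.5482k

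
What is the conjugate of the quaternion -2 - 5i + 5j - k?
-2 + 5i - 5j + k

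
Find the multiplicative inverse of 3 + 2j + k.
0.2143 - 0.1429j - 0.0714k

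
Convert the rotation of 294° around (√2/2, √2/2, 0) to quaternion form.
-0.8387 + 0.3851i + 0.3851j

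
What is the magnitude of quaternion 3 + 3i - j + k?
√20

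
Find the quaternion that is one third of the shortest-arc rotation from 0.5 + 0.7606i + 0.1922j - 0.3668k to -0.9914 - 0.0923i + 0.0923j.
0.7511 + 0.5937i + 0.1052j - 0.269k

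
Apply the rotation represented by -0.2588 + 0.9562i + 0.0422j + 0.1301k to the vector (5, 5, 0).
(5.553, -4.246, -1.067)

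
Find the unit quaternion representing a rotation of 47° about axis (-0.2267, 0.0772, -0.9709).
0.9171 - 0.0904i + 0.0308j - 0.3871k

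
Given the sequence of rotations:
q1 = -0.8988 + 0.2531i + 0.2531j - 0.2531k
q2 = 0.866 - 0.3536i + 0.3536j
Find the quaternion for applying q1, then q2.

q2 · q1 = -0.7784 + 0.4475i - 0.1881j - 0.3982k
-0.7784 + 0.4475i - 0.1881j - 0.3982k


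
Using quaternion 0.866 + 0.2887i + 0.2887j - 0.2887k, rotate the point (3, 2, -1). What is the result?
(3, 1, -2)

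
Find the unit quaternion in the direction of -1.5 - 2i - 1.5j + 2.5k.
-0.3906 - 0.5208i - 0.3906j + 0.6509k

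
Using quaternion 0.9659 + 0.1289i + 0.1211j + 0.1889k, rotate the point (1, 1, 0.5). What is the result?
(0.707, 1.19, 0.578)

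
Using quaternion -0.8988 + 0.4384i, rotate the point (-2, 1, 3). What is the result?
(-2, 2.98, 1.059)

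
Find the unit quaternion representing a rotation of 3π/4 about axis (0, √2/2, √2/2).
0.3827 + 0.6533j + 0.6533k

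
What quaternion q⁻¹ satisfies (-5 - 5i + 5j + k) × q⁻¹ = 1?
-0.0658 + 0.0658i - 0.0658j - 0.0132k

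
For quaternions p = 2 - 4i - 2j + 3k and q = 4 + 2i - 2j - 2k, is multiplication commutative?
No: pq = 18 - 2i - 14j + 20k ≠ 18 - 22i - 10j - 4k = qp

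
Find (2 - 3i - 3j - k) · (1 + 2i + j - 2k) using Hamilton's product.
9 + 8i - 9j - 2k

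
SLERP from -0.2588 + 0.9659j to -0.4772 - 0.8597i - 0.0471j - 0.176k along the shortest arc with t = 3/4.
-0.5254 - 0.776i + 0.3107j - 0.1589k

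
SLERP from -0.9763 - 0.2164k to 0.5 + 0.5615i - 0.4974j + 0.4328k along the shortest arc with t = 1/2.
-0.83 - 0.3157i + 0.2796j - 0.365k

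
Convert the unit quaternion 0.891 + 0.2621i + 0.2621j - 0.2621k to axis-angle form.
axis = (√3/3, √3/3, -√3/3), θ = 54°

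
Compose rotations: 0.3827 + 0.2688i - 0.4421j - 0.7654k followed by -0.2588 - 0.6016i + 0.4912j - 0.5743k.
-0.1597 - 0.9297i - 0.3124j + 0.1122k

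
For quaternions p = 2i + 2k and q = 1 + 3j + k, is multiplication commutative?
No: pq = -2 - 4i - 2j + 8k ≠ -2 + 8i + 2j - 4k = qp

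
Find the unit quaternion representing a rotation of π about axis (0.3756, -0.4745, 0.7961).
0.3756i - 0.4745j + 0.7961k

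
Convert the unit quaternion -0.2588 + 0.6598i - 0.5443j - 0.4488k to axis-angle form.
axis = (0.6831, -0.5635, -0.4646), θ = 7π/6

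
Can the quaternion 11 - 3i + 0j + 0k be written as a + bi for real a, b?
Yes. The quaternion 11 - 3i has j- and k-coefficients y = z = 0, so it lies in the complex subalgebra spanned by 1 and i.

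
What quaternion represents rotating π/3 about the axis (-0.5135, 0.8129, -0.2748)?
0.866 - 0.2567i + 0.4064j - 0.1374k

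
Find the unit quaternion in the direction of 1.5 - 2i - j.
0.5571 - 0.7428i - 0.3714j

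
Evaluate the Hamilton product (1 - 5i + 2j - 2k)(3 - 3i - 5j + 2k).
2 - 24i + 17j + 27k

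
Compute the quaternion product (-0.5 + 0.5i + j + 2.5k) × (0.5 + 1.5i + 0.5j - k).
1 - 2.75i + 4.5j + 0.5k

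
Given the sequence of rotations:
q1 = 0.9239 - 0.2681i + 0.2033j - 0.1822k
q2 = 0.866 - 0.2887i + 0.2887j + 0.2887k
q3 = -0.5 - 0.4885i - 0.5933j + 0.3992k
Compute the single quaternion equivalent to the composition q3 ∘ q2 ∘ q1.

q2 · q1 = 0.7166 - 0.6102i + 0.3128j + 0.1277k
q3 · q2 · q1 = -0.5218 - 0.2456i - 0.7628j - 0.2926k
-0.5218 - 0.2456i - 0.7628j - 0.2926k


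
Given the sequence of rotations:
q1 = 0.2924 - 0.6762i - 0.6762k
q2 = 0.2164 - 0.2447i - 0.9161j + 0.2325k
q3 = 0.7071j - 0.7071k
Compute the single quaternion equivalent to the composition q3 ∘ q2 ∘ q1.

q2 · q1 = 0.055 + 0.4016i - 0.5906j - 0.6978k
q3 · q2 · q1 = -0.0758 - 0.911i - 0.2451j - 0.3229k
-0.0758 - 0.911i - 0.2451j - 0.3229k


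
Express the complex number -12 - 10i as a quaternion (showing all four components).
-12 - 10i + 0j + 0k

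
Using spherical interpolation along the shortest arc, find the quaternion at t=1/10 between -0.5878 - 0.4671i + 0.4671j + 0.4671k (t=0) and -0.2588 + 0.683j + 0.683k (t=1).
-0.5644 - 0.4264i + 0.4998j + 0.4998k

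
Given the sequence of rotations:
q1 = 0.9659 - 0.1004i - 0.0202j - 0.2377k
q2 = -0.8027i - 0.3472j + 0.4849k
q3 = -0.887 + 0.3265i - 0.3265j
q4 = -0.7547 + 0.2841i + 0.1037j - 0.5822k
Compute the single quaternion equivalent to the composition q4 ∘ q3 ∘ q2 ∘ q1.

q2 · q1 = 0.0277 - 0.683i - 0.5748j + 0.4497k
q3 · q2 · q1 = 0.0108 + 0.468i + 0.354j - 0.8096k
q4 · q3 · q2 · q1 = -0.6492 - 0.228i - 0.3085j + 0.6568k
-0.6492 - 0.228i - 0.3085j + 0.6568k


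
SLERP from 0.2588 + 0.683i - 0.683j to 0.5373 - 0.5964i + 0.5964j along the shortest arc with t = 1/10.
0.1779 + 0.6958i - 0.6958j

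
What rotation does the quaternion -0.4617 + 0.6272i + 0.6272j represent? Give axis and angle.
axis = (√2/2, √2/2, 0), θ = 235°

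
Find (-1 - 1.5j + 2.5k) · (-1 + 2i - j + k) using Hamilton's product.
-3 - i + 7.5j - 0.5k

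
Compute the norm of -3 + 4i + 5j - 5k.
√75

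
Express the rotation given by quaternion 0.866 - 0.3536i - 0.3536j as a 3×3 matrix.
[[0.7499, 0.2501, -0.6124], [0.2501, 0.7499, 0.6124], [0.6124, -0.6124, 0.4999]]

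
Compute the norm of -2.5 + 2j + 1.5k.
3.536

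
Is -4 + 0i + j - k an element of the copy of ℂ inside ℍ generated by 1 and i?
No. The quaternion -4 + j - k has j-coefficient y = 1 and k-coefficient z = -1, not both zero, so it does not lie in the complex subalgebra spanned by 1 and i.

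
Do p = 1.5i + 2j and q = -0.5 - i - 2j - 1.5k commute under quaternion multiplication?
No: pq = 5.5 - 3.75i + 1.25j - k ≠ 5.5 + 2.25i - 3.25j + k = qp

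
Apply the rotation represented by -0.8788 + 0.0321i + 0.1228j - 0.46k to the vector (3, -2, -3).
(3.977, 1.469, -2.006)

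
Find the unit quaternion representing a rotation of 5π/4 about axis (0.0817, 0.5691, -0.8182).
-0.3827 + 0.0755i + 0.5258j - 0.7559k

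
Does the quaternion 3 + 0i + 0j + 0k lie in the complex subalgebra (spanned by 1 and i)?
Yes. The quaternion 3 has j- and k-coefficients y = z = 0, so it lies in the complex subalgebra spanned by 1 and i.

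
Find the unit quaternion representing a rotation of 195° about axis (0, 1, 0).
-0.1305 + 0.9914j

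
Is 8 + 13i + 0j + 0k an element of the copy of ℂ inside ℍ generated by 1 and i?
Yes. The quaternion 8 + 13i has j- and k-coefficients y = z = 0, so it lies in the complex subalgebra spanned by 1 and i.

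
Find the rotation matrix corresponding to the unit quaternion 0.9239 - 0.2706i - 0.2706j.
[[0.8536, 0.1464, -0.5], [0.1464, 0.8536, 0.5], [0.5, -0.5, 0.7071]]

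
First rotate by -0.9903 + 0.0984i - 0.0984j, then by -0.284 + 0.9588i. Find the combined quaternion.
0.1869 - 0.9774i + 0.0279j - 0.0943k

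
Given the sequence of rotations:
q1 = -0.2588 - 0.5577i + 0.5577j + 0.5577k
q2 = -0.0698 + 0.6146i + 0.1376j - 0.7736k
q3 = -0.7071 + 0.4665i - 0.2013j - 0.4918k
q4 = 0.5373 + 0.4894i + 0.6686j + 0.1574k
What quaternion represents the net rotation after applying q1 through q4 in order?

q2 · q1 = 0.7155 + 0.388i + 0.0141j + 0.5808k
q3 · q2 · q1 = -0.3985 - 0.0506i - 0.6158j - 0.6779k
q4 · q3 · q2 · q1 = 0.3291 - 0.5785i - 0.2735j - 0.6945k
0.3291 - 0.5785i - 0.2735j - 0.6945k


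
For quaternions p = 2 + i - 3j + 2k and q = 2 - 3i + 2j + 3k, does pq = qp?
No: pq = 7 - 17i - 11j + 3k ≠ 7 + 9i + 7j + 17k = qp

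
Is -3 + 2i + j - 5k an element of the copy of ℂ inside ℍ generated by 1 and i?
No. The quaternion -3 + 2i + j - 5k has j-coefficient y = 1 and k-coefficient z = -5, not both zero, so it does not lie in the complex subalgebra spanned by 1 and i.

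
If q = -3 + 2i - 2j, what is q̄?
-3 - 2i + 2j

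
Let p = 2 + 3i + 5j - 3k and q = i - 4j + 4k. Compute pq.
29 + 10i - 23j - 9k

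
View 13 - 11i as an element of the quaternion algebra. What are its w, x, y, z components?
13 - 11i + 0j + 0k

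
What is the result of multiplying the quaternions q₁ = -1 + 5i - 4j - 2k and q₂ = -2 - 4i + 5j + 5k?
52 - 16i - 14j + 8k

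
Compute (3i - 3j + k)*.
-3i + 3j - k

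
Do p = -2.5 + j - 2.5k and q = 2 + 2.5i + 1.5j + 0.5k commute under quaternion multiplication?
No: pq = -5.25 - 2i - 8j - 8.75k ≠ -5.25 - 10.5i + 4.5j - 3.75k = qp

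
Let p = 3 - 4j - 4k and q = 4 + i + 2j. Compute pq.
20 + 11i - 14j - 12k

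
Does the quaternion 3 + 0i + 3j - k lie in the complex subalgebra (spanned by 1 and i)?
No. The quaternion 3 + 3j - k has j-coefficient y = 3 and k-coefficient z = -1, not both zero, so it does not lie in the complex subalgebra spanned by 1 and i.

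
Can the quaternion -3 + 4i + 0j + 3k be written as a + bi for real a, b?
No. The quaternion -3 + 4i + 3k has j-coefficient y = 0 and k-coefficient z = 3, not both zero, so it does not lie in the complex subalgebra spanned by 1 and i.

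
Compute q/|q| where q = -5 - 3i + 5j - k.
-0.6455 - 0.3873i + 0.6455j - 0.1291k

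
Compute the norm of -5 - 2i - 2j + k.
√34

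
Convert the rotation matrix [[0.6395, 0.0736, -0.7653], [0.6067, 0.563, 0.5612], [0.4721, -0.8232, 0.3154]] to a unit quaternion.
0.7934 - 0.4362i - 0.3899j + 0.168k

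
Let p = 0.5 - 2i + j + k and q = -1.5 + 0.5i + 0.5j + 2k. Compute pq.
-2.25 + 4.75i + 3.25j - 2k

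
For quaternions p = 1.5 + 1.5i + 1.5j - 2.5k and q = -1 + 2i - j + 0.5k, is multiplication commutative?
No: pq = -1.75 - 0.25i - 8.75j - 1.25k ≠ -1.75 + 3.25i + 2.75j + 7.75k = qp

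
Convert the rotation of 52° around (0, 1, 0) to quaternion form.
0.8988 + 0.4384j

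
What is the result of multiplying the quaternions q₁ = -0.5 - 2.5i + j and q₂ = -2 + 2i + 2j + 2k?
4 + 6i + 2j - 8k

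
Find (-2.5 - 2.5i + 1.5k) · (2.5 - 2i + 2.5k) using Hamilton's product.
-15 - 1.25i + 3.25j - 2.5k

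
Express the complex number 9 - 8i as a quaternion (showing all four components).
9 - 8i + 0j + 0k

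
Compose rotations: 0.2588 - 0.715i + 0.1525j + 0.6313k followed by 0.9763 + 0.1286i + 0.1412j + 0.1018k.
0.2588 - 0.5912i + 0.0315j + 0.7633k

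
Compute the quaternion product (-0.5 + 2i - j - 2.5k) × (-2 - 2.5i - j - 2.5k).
-1.25 - 2.75i + 13.75j + 1.75k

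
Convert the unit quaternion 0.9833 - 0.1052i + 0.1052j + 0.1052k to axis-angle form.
axis = (-√3/3, √3/3, √3/3), θ = 21°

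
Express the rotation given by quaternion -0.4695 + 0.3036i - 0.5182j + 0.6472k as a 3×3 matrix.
[[-0.3748, 0.2931, 0.8796], [-0.9224, -0.0221, -0.3857], [-0.0936, -0.9558, 0.2786]]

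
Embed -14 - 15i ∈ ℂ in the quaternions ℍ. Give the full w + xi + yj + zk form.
-14 - 15i + 0j + 0k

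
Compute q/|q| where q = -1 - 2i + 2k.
-0.3333 - 0.6667i + 0.6667k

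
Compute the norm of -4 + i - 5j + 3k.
√51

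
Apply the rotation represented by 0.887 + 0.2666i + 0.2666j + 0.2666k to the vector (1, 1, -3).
(-1.46, 2.323, -1.863)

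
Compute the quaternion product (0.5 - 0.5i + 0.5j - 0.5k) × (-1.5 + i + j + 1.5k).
2.5i + 0.5k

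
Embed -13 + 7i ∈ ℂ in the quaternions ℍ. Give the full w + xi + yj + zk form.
-13 + 7i + 0j + 0k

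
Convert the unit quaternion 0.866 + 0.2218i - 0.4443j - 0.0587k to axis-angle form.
axis = (0.4436, -0.8885, -0.1174), θ = π/3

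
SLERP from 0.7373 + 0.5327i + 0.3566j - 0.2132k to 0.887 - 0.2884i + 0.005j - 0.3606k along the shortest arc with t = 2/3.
0.9283 - 0.0058i + 0.1403j - 0.3442k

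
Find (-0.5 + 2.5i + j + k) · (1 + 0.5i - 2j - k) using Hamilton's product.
1.25 + 3.25i + 5j - 4k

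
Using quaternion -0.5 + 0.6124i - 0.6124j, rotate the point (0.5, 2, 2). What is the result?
(-0.15, 1.35, -2.531)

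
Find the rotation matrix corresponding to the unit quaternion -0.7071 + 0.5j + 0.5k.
[[0, 0.7071, -0.7071], [-0.7071, 0.5, 0.5], [0.7071, 0.5, 0.5]]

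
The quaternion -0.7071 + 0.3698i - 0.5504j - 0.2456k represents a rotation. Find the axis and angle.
axis = (0.523, -0.7784, -0.3473), θ = 3π/2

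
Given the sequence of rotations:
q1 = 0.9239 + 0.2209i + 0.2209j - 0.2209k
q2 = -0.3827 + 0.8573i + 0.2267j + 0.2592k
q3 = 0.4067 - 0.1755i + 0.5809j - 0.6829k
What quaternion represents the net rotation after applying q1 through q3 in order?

q2 · q1 = -0.5358 + 0.6002i + 0.3715j + 0.4633k
q3 · q2 · q1 = -0.012 + 0.861i - 0.4887j + 0.1405k
-0.012 + 0.861i - 0.4887j + 0.1405k


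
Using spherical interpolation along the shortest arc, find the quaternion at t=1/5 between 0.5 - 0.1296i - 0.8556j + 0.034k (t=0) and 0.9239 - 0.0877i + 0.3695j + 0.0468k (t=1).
0.7185 - 0.1434i - 0.6792j + 0.0443k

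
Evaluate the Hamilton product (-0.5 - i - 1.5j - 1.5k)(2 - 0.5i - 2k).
-4.5 + 1.25i - 4.25j - 2.75k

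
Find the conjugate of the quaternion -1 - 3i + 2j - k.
-1 + 3i - 2j + k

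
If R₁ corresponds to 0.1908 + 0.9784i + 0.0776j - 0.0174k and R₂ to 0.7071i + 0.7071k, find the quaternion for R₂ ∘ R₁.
-0.6795 + 0.08i + 0.7041j + 0.1898k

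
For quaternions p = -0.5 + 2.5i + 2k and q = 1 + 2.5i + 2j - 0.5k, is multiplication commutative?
No: pq = -5.75 - 2.75i + 5.25j + 7.25k ≠ -5.75 + 5.25i - 7.25j - 2.75k = qp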